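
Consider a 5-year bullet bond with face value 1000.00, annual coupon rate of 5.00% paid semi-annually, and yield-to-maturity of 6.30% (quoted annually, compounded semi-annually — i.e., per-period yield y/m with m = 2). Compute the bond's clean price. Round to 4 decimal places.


Coupon per period c = face * coupon_rate / m = 25.000000
Periods per year m = 2; per-period yield y/m = 0.031500
Number of cashflows N = 10
Cashflows (t years, CF_t, discount factor 1/(1+y/m)^(m*t), PV):
  t = 0.5000: CF_t = 25.000000, DF = 0.969462, PV = 24.236549
  t = 1.0000: CF_t = 25.000000, DF = 0.939856, PV = 23.496412
  t = 1.5000: CF_t = 25.000000, DF = 0.911155, PV = 22.778877
  t = 2.0000: CF_t = 25.000000, DF = 0.883330, PV = 22.083255
  t = 2.5000: CF_t = 25.000000, DF = 0.856355, PV = 21.408875
  t = 3.0000: CF_t = 25.000000, DF = 0.830204, PV = 20.755090
  t = 3.5000: CF_t = 25.000000, DF = 0.804851, PV = 20.121270
  t = 4.0000: CF_t = 25.000000, DF = 0.780272, PV = 19.506805
  t = 4.5000: CF_t = 25.000000, DF = 0.756444, PV = 18.911106
  t = 5.0000: CF_t = 1025.000000, DF = 0.733344, PV = 751.677485
Price P = sum_t PV_t = 944.975723

Answer: Price = 944.9757


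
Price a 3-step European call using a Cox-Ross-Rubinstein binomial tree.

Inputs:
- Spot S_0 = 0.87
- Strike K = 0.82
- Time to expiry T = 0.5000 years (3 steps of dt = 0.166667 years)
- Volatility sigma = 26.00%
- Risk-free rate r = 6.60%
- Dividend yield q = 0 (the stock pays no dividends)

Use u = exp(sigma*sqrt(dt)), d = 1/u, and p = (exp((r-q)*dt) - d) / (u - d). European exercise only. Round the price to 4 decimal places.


Answer: Price = V(0,0) = 0.1089

Derivation:
dt = T/N = 0.166667
u = exp(sigma*sqrt(dt)) = 1.111983; d = 1/u = 0.899295
p = (exp((r-q)*dt) - d) / (u - d) = 0.525493
Discount per step: exp(-r*dt) = 0.989060
Stock lattice S(k, i) with i counting down-moves:
  k=0: S(0,0) = 0.8700
  k=1: S(1,0) = 0.9674; S(1,1) = 0.7824
  k=2: S(2,0) = 1.0758; S(2,1) = 0.8700; S(2,2) = 0.7036
  k=3: S(3,0) = 1.1962; S(3,1) = 0.9674; S(3,2) = 0.7824; S(3,3) = 0.6327
Terminal payoffs V(N, i) = max(S_T - K, 0):
  V(3,0) = 0.376226; V(3,1) = 0.147425; V(3,2) = 0.000000; V(3,3) = 0.000000
Backward induction: V(k, i) = exp(-r*dt) * [p * V(k+1, i) + (1-p) * V(k+1, i+1)].
  V(2,0) = exp(-r*dt) * [p*0.376226 + (1-p)*0.147425] = 0.264730
  V(2,1) = exp(-r*dt) * [p*0.147425 + (1-p)*0.000000] = 0.076623
  V(2,2) = exp(-r*dt) * [p*0.000000 + (1-p)*0.000000] = 0.000000
  V(1,0) = exp(-r*dt) * [p*0.264730 + (1-p)*0.076623] = 0.173553
  V(1,1) = exp(-r*dt) * [p*0.076623 + (1-p)*0.000000] = 0.039825
  V(0,0) = exp(-r*dt) * [p*0.173553 + (1-p)*0.039825] = 0.108893


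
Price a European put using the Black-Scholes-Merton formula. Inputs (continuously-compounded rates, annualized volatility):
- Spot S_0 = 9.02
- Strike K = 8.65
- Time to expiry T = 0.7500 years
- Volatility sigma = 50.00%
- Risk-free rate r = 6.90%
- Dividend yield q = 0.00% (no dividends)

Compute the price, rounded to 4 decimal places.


d1 = (ln(S/K) + (r - q + 0.5*sigma^2) * T) / (sigma * sqrt(T)) = 0.43274715
d2 = d1 - sigma * sqrt(T) = -0.00026555
exp(-rT) = 0.94956623; exp(-qT) = 1.00000000
P = K * exp(-rT) * N(-d2) - S_0 * exp(-qT) * N(-d1)
N(-d1) = 0.33259924; N(-d2) = 0.50010594
P = 8.6500 * 0.94956623 * 0.50010594 - 9.0200 * 1.00000000 * 0.33259924 = 1.1077

Answer: Price = 1.1077


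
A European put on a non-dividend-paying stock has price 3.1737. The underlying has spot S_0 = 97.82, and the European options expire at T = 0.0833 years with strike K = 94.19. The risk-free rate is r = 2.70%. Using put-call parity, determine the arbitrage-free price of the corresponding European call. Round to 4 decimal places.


Answer: Call price = 7.0153

Derivation:
Put-call parity: C - P = S_0 * exp(-qT) - K * exp(-rT).
S_0 * exp(-qT) = 97.8200 * 1.00000000 = 97.82000000
K * exp(-rT) = 94.1900 * 0.99775343 = 93.97839532
C = P + S*exp(-qT) - K*exp(-rT)
C = 3.1737 + 97.82000000 - 93.97839532 = 7.0153


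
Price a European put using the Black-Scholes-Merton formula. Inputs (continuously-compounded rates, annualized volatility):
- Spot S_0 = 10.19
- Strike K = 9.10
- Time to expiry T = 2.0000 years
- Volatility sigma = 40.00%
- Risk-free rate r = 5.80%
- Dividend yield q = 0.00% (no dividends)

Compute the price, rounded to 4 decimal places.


d1 = (ln(S/K) + (r - q + 0.5*sigma^2) * T) / (sigma * sqrt(T)) = 0.68789546
d2 = d1 - sigma * sqrt(T) = 0.12221003
exp(-rT) = 0.89047522; exp(-qT) = 1.00000000
P = K * exp(-rT) * N(-d2) - S_0 * exp(-qT) * N(-d1)
N(-d1) = 0.24575931; N(-d2) = 0.45136634
P = 9.1000 * 0.89047522 * 0.45136634 - 10.1900 * 1.00000000 * 0.24575931 = 1.1533

Answer: Price = 1.1533


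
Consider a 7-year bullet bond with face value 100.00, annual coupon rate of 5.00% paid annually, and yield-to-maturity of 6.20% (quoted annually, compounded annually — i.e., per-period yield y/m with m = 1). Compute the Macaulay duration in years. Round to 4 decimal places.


Coupon per period c = face * coupon_rate / m = 5.000000
Periods per year m = 1; per-period yield y/m = 0.062000
Number of cashflows N = 7
Cashflows (t years, CF_t, discount factor 1/(1+y/m)^(m*t), PV):
  t = 1.0000: CF_t = 5.000000, DF = 0.941620, PV = 4.708098
  t = 2.0000: CF_t = 5.000000, DF = 0.886647, PV = 4.433237
  t = 3.0000: CF_t = 5.000000, DF = 0.834885, PV = 4.174423
  t = 4.0000: CF_t = 5.000000, DF = 0.786144, PV = 3.930718
  t = 5.0000: CF_t = 5.000000, DF = 0.740248, PV = 3.701241
  t = 6.0000: CF_t = 5.000000, DF = 0.697032, PV = 3.485161
  t = 7.0000: CF_t = 105.000000, DF = 0.656339, PV = 68.915622
Price P = sum_t PV_t = 93.348502
Macaulay numerator sum_t t * PV_t:
  t * PV_t at t = 1.0000: 4.708098
  t * PV_t at t = 2.0000: 8.866474
  t * PV_t at t = 3.0000: 12.523269
  t * PV_t at t = 4.0000: 15.722874
  t * PV_t at t = 5.0000: 18.506207
  t * PV_t at t = 6.0000: 20.910969
  t * PV_t at t = 7.0000: 482.409356
Macaulay duration D = (sum_t t * PV_t) / P = 563.647247 / 93.348502 = 6.038096

Answer: Macaulay duration = 6.0381 years


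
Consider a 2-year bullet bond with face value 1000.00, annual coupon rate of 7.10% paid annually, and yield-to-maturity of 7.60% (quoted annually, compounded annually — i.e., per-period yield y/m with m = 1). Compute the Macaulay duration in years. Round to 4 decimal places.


Answer: Macaulay duration = 1.9334 years

Derivation:
Coupon per period c = face * coupon_rate / m = 71.000000
Periods per year m = 1; per-period yield y/m = 0.076000
Number of cashflows N = 2
Cashflows (t years, CF_t, discount factor 1/(1+y/m)^(m*t), PV):
  t = 1.0000: CF_t = 71.000000, DF = 0.929368, PV = 65.985130
  t = 2.0000: CF_t = 1071.000000, DF = 0.863725, PV = 925.049405
Price P = sum_t PV_t = 991.034535
Macaulay numerator sum_t t * PV_t:
  t * PV_t at t = 1.0000: 65.985130
  t * PV_t at t = 2.0000: 1850.098810
Macaulay duration D = (sum_t t * PV_t) / P = 1916.083940 / 991.034535 = 1.933418


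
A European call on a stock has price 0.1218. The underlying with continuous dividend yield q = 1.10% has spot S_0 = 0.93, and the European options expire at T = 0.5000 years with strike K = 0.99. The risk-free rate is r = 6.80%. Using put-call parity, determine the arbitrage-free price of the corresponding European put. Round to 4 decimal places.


Put-call parity: C - P = S_0 * exp(-qT) - K * exp(-rT).
S_0 * exp(-qT) = 0.9300 * 0.99451510 = 0.92489904
K * exp(-rT) = 0.9900 * 0.96657150 = 0.95690579
P = C - S*exp(-qT) + K*exp(-rT)
P = 0.1218 - 0.92489904 + 0.95690579 = 0.1538

Answer: Put price = 0.1538


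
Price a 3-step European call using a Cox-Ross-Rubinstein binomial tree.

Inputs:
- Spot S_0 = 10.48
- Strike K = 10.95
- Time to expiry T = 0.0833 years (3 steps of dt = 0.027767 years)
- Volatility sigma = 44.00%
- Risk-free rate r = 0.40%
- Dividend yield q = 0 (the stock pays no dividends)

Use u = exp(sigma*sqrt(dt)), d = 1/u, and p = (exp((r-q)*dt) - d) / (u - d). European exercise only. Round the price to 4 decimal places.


Answer: Price = V(0,0) = 0.3549

Derivation:
dt = T/N = 0.027767
u = exp(sigma*sqrt(dt)) = 1.076073; d = 1/u = 0.929305
p = (exp((r-q)*dt) - d) / (u - d) = 0.482435
Discount per step: exp(-r*dt) = 0.999889
Stock lattice S(k, i) with i counting down-moves:
  k=0: S(0,0) = 10.4800
  k=1: S(1,0) = 11.2772; S(1,1) = 9.7391
  k=2: S(2,0) = 12.1351; S(2,1) = 10.4800; S(2,2) = 9.0506
  k=3: S(3,0) = 13.0583; S(3,1) = 11.2772; S(3,2) = 9.7391; S(3,3) = 8.4108
Terminal payoffs V(N, i) = max(S_T - K, 0):
  V(3,0) = 2.108310; V(3,1) = 0.327249; V(3,2) = 0.000000; V(3,3) = 0.000000
Backward induction: V(k, i) = exp(-r*dt) * [p * V(k+1, i) + (1-p) * V(k+1, i+1)].
  V(2,0) = exp(-r*dt) * [p*2.108310 + (1-p)*0.327249] = 1.186364
  V(2,1) = exp(-r*dt) * [p*0.327249 + (1-p)*0.000000] = 0.157859
  V(2,2) = exp(-r*dt) * [p*0.000000 + (1-p)*0.000000] = 0.000000
  V(1,0) = exp(-r*dt) * [p*1.186364 + (1-p)*0.157859] = 0.653973
  V(1,1) = exp(-r*dt) * [p*0.157859 + (1-p)*0.000000] = 0.076148
  V(0,0) = exp(-r*dt) * [p*0.653973 + (1-p)*0.076148] = 0.354872


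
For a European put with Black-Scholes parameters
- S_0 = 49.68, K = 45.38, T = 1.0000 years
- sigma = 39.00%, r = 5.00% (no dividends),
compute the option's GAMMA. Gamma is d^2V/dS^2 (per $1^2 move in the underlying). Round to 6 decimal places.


Answer: Gamma = 0.017648

Derivation:
d1 = 0.5553357904; d2 = 0.1653357904
phi(d1) = 0.3419340307; exp(-qT) = 1.0000000000; exp(-rT) = 0.9512294245
Gamma = exp(-qT) * phi(d1) / (S * sigma * sqrt(T)) = 1.0000000000 * 0.3419340307 / (49.6800 * 0.3900 * 1.0000000000) = 0.017648


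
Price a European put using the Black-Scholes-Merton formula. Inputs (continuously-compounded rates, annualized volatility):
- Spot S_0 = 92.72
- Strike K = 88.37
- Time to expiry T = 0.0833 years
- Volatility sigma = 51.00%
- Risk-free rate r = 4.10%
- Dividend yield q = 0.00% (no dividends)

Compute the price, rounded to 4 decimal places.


d1 = (ln(S/K) + (r - q + 0.5*sigma^2) * T) / (sigma * sqrt(T)) = 0.42324925
d2 = d1 - sigma * sqrt(T) = 0.27605438
exp(-rT) = 0.99659053; exp(-qT) = 1.00000000
P = K * exp(-rT) * N(-d2) - S_0 * exp(-qT) * N(-d1)
N(-d1) = 0.33605671; N(-d2) = 0.39125315
P = 88.3700 * 0.99659053 * 0.39125315 - 92.7200 * 1.00000000 * 0.33605671 = 3.2980

Answer: Price = 3.2980


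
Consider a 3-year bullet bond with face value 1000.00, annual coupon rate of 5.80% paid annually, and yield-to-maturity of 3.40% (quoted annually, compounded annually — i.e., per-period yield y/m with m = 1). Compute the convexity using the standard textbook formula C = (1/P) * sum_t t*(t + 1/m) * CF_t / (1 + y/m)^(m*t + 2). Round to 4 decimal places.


Answer: Convexity = 10.4471

Derivation:
Coupon per period c = face * coupon_rate / m = 58.000000
Periods per year m = 1; per-period yield y/m = 0.034000
Number of cashflows N = 3
Cashflows (t years, CF_t, discount factor 1/(1+y/m)^(m*t), PV):
  t = 1.0000: CF_t = 58.000000, DF = 0.967118, PV = 56.092843
  t = 2.0000: CF_t = 58.000000, DF = 0.935317, PV = 54.248398
  t = 3.0000: CF_t = 1058.000000, DF = 0.904562, PV = 957.026694
Price P = sum_t PV_t = 1067.367935
Convexity numerator sum_t t*(t + 1/m) * CF_t / (1+y/m)^(m*t + 2):
  t = 1.0000: term = 104.929203
  t = 2.0000: term = 304.436758
  t = 3.0000: term = 10741.482370
Convexity = (1/P) * sum = 11150.848331 / 1067.367935 = 10.447052


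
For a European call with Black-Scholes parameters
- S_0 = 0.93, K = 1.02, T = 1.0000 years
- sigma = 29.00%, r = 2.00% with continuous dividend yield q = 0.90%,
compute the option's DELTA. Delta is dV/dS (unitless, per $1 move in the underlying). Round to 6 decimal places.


d1 = -0.1355976556; d2 = -0.4255976556
phi(d1) = 0.3952914669; exp(-qT) = 0.9910403788; exp(-rT) = 0.9801986733
N(d1) = 0.4460696794
Delta = exp(-qT) * N(d1) = 0.9910403788 * 0.4460696794 = 0.442073

Answer: Delta = 0.442073


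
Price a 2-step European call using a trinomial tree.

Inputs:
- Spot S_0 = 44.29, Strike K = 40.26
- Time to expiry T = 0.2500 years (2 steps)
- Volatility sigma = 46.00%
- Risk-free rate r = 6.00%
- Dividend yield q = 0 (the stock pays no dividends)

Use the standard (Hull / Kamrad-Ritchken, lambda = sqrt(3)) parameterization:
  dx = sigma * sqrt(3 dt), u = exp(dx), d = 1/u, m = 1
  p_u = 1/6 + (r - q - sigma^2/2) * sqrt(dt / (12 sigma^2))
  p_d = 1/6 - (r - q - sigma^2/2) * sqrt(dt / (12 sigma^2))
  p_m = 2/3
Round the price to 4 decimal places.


Answer: Price = V(0,0) = 6.6808

Derivation:
dt = T/N = 0.125000; dx = sigma*sqrt(3*dt) = 0.281691
u = exp(dx) = 1.325370; d = 1/u = 0.754507
p_u = 0.156505, p_m = 0.666667, p_d = 0.176828
Discount per step: exp(-r*dt) = 0.992528
Stock lattice S(k, j) with j the centered position index:
  k=0: S(0,+0) = 44.2900
  k=1: S(1,-1) = 33.4171; S(1,+0) = 44.2900; S(1,+1) = 58.7006
  k=2: S(2,-2) = 25.2134; S(2,-1) = 33.4171; S(2,+0) = 44.2900; S(2,+1) = 58.7006; S(2,+2) = 77.8000
Terminal payoffs V(N, j) = max(S_T - K, 0):
  V(2,-2) = 0.000000; V(2,-1) = 0.000000; V(2,+0) = 4.030000; V(2,+1) = 18.440617; V(2,+2) = 37.540010
Backward induction: V(k, j) = exp(-r*dt) * [p_u * V(k+1, j+1) + p_m * V(k+1, j) + p_d * V(k+1, j-1)]
  V(1,-1) = exp(-r*dt) * [p_u*4.030000 + p_m*0.000000 + p_d*0.000000] = 0.626002
  V(1,+0) = exp(-r*dt) * [p_u*18.440617 + p_m*4.030000 + p_d*0.000000] = 5.531073
  V(1,+1) = exp(-r*dt) * [p_u*37.540010 + p_m*18.440617 + p_d*4.030000] = 18.740475
  V(0,+0) = exp(-r*dt) * [p_u*18.740475 + p_m*5.531073 + p_d*0.626002] = 6.680758


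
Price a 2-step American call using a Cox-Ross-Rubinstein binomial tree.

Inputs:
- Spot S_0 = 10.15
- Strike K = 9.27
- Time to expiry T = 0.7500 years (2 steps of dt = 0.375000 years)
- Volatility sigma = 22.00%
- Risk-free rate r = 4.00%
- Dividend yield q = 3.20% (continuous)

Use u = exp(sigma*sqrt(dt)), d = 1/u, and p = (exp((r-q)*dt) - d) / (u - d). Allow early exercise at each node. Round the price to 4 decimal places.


dt = T/N = 0.375000
u = exp(sigma*sqrt(dt)) = 1.144219; d = 1/u = 0.873959
p = (exp((r-q)*dt) - d) / (u - d) = 0.477487
Discount per step: exp(-r*dt) = 0.985112
Stock lattice S(k, i) with i counting down-moves:
  k=0: S(0,0) = 10.1500
  k=1: S(1,0) = 11.6138; S(1,1) = 8.8707
  k=2: S(2,0) = 13.2887; S(2,1) = 10.1500; S(2,2) = 7.7526
Terminal payoffs V(N, i) = max(S_T - K, 0):
  V(2,0) = 4.018747; V(2,1) = 0.880000; V(2,2) = 0.000000
Backward induction: V(k, i) = exp(-r*dt) * [p * V(k+1, i) + (1-p) * V(k+1, i+1)]; then take max(V_cont, immediate exercise) for American.
  V(1,0) = exp(-r*dt) * [p*4.018747 + (1-p)*0.880000] = 2.343298; exercise = 2.343819; V(1,0) = max -> 2.343819
  V(1,1) = exp(-r*dt) * [p*0.880000 + (1-p)*0.000000] = 0.413933; exercise = 0.000000; V(1,1) = max -> 0.413933
  V(0,0) = exp(-r*dt) * [p*2.343819 + (1-p)*0.413933] = 1.315547; exercise = 0.880000; V(0,0) = max -> 1.315547

Answer: Price = V(0,0) = 1.3155


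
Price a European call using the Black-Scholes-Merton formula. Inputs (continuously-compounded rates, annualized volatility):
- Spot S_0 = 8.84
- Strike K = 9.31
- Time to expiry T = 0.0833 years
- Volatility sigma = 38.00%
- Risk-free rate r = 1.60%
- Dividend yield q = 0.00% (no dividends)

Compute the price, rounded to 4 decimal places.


d1 = (ln(S/K) + (r - q + 0.5*sigma^2) * T) / (sigma * sqrt(T)) = -0.40533679
d2 = d1 - sigma * sqrt(T) = -0.51501140
exp(-rT) = 0.99866809; exp(-qT) = 1.00000000
C = S_0 * exp(-qT) * N(d1) - K * exp(-rT) * N(d2)
N(d1) = 0.34261498; N(d2) = 0.30327253
C = 8.8400 * 1.00000000 * 0.34261498 - 9.3100 * 0.99866809 * 0.30327253 = 0.2090

Answer: Price = 0.2090


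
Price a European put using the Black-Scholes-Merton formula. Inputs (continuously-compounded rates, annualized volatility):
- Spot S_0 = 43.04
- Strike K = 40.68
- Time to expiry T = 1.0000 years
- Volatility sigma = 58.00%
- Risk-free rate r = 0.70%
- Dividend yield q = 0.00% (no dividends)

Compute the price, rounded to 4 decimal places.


Answer: Price = 8.2527

Derivation:
d1 = (ln(S/K) + (r - q + 0.5*sigma^2) * T) / (sigma * sqrt(T)) = 0.39929887
d2 = d1 - sigma * sqrt(T) = -0.18070113
exp(-rT) = 0.99302444; exp(-qT) = 1.00000000
P = K * exp(-rT) * N(-d2) - S_0 * exp(-qT) * N(-d1)
N(-d1) = 0.34483650; N(-d2) = 0.57169891
P = 40.6800 * 0.99302444 * 0.57169891 - 43.0400 * 1.00000000 * 0.34483650 = 8.2527


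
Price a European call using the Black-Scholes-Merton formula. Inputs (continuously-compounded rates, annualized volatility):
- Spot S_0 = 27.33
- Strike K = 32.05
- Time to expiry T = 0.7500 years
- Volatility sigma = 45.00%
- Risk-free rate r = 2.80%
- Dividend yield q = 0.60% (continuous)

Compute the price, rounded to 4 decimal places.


d1 = (ln(S/K) + (r - q + 0.5*sigma^2) * T) / (sigma * sqrt(T)) = -0.17160052
d2 = d1 - sigma * sqrt(T) = -0.56131195
exp(-rT) = 0.97921896; exp(-qT) = 0.99551011
C = S_0 * exp(-qT) * N(d1) - K * exp(-rT) * N(d2)
N(d1) = 0.43187580; N(d2) = 0.28729245
C = 27.3300 * 0.99551011 * 0.43187580 - 32.0500 * 0.97921896 * 0.28729245 = 2.7338

Answer: Price = 2.7338


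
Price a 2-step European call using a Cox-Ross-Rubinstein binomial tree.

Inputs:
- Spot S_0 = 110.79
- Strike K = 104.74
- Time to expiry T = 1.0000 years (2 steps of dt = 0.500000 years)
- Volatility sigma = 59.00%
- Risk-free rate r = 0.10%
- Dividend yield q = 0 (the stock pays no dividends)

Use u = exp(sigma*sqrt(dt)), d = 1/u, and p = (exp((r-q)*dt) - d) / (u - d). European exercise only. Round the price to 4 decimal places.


dt = T/N = 0.500000
u = exp(sigma*sqrt(dt)) = 1.517695; d = 1/u = 0.658894
p = (exp((r-q)*dt) - d) / (u - d) = 0.397771
Discount per step: exp(-r*dt) = 0.999500
Stock lattice S(k, i) with i counting down-moves:
  k=0: S(0,0) = 110.7900
  k=1: S(1,0) = 168.1455; S(1,1) = 72.9988
  k=2: S(2,0) = 255.1936; S(2,1) = 110.7900; S(2,2) = 48.0985
Terminal payoffs V(N, i) = max(S_T - K, 0):
  V(2,0) = 150.453612; V(2,1) = 6.050000; V(2,2) = 0.000000
Backward induction: V(k, i) = exp(-r*dt) * [p * V(k+1, i) + (1-p) * V(k+1, i+1)].
  V(1,0) = exp(-r*dt) * [p*150.453612 + (1-p)*6.050000] = 63.457830
  V(1,1) = exp(-r*dt) * [p*6.050000 + (1-p)*0.000000] = 2.405312
  V(0,0) = exp(-r*dt) * [p*63.457830 + (1-p)*2.405312] = 26.676890

Answer: Price = V(0,0) = 26.6769


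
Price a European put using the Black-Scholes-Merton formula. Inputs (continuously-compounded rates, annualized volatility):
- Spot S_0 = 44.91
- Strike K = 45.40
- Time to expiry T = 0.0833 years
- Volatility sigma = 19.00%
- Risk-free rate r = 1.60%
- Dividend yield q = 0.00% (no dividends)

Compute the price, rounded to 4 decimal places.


d1 = (ln(S/K) + (r - q + 0.5*sigma^2) * T) / (sigma * sqrt(T)) = -0.14616424
d2 = d1 - sigma * sqrt(T) = -0.20100154
exp(-rT) = 0.99866809; exp(-qT) = 1.00000000
P = K * exp(-rT) * N(-d2) - S_0 * exp(-qT) * N(-d1)
N(-d1) = 0.55810413; N(-d2) = 0.57965132
P = 45.4000 * 0.99866809 * 0.57965132 - 44.9100 * 1.00000000 * 0.55810413 = 1.2167

Answer: Price = 1.2167


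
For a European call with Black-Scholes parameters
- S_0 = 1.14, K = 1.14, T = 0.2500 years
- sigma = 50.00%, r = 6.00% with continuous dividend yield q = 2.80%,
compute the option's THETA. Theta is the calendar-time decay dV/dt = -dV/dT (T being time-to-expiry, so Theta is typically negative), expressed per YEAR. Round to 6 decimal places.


Answer: Theta = -0.236414

Derivation:
d1 = 0.1570000000; d2 = -0.0930000000
phi(d1) = 0.3940556905; exp(-qT) = 0.9930244429; exp(-rT) = 0.9851119396
Theta = -S*exp(-qT)*phi(d1)*sigma/(2*sqrt(T)) - r*K*exp(-rT)*N(d2) + q*S*exp(-qT)*N(d1)
N(d1) = 0.5623775759; N(d2) = 0.4629517806; sqrt(T) = 0.5000000000
Term 1 = -1.1400 * 0.9930244429 * 0.3940556905 * 0.5000 / (2 * 0.5000000000) = -0.2230449515
Term 2 = -0.0600 * 1.1400 * 0.9851119396 * 0.4629517806 = -0.0311944579
Term 3 = 0.0280 * 1.1400 * 0.9930244429 * 0.5623775759 = 0.0178258734
Theta = -0.2230449515 + (-0.0311944579) + (0.0178258734) = -0.236414


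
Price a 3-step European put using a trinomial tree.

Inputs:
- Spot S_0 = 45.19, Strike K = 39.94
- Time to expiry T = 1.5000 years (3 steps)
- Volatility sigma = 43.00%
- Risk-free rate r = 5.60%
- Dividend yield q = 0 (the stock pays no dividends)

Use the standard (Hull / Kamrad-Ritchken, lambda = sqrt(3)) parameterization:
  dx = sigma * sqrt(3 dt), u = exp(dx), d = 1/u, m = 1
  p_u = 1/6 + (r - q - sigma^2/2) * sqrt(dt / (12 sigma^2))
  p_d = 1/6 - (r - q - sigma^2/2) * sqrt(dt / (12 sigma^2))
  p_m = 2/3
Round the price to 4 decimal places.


Answer: Price = V(0,0) = 4.8535

Derivation:
dt = T/N = 0.500000; dx = sigma*sqrt(3*dt) = 0.526640
u = exp(dx) = 1.693234; d = 1/u = 0.590586
p_u = 0.149364, p_m = 0.666667, p_d = 0.183970
Discount per step: exp(-r*dt) = 0.972388
Stock lattice S(k, j) with j the centered position index:
  k=0: S(0,+0) = 45.1900
  k=1: S(1,-1) = 26.6886; S(1,+0) = 45.1900; S(1,+1) = 76.5172
  k=2: S(2,-2) = 15.7619; S(2,-1) = 26.6886; S(2,+0) = 45.1900; S(2,+1) = 76.5172; S(2,+2) = 129.5616
  k=3: S(3,-3) = 9.3088; S(3,-2) = 15.7619; S(3,-1) = 26.6886; S(3,+0) = 45.1900; S(3,+1) = 76.5172; S(3,+2) = 129.5616; S(3,+3) = 219.3781
Terminal payoffs V(N, j) = max(K - S_T, 0):
  V(3,-3) = 30.631249; V(3,-2) = 24.178106; V(3,-1) = 13.251426; V(3,+0) = 0.000000; V(3,+1) = 0.000000; V(3,+2) = 0.000000; V(3,+3) = 0.000000
Backward induction: V(k, j) = exp(-r*dt) * [p_u * V(k+1, j+1) + p_m * V(k+1, j) + p_d * V(k+1, j-1)]
  V(2,-2) = exp(-r*dt) * [p_u*13.251426 + p_m*24.178106 + p_d*30.631249] = 23.077928
  V(2,-1) = exp(-r*dt) * [p_u*0.000000 + p_m*13.251426 + p_d*24.178106] = 12.915578
  V(2,+0) = exp(-r*dt) * [p_u*0.000000 + p_m*0.000000 + p_d*13.251426] = 2.370548
  V(2,+1) = exp(-r*dt) * [p_u*0.000000 + p_m*0.000000 + p_d*0.000000] = 0.000000
  V(2,+2) = exp(-r*dt) * [p_u*0.000000 + p_m*0.000000 + p_d*0.000000] = 0.000000
  V(1,-1) = exp(-r*dt) * [p_u*2.370548 + p_m*12.915578 + p_d*23.077928] = 12.845347
  V(1,+0) = exp(-r*dt) * [p_u*0.000000 + p_m*2.370548 + p_d*12.915578] = 3.847197
  V(1,+1) = exp(-r*dt) * [p_u*0.000000 + p_m*0.000000 + p_d*2.370548] = 0.424067
  V(0,+0) = exp(-r*dt) * [p_u*0.424067 + p_m*3.847197 + p_d*12.845347] = 4.853476


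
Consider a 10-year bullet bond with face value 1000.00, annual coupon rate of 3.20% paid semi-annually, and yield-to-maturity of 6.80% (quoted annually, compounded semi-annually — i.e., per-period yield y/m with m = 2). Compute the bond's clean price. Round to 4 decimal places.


Coupon per period c = face * coupon_rate / m = 16.000000
Periods per year m = 2; per-period yield y/m = 0.034000
Number of cashflows N = 20
Cashflows (t years, CF_t, discount factor 1/(1+y/m)^(m*t), PV):
  t = 0.5000: CF_t = 16.000000, DF = 0.967118, PV = 15.473888
  t = 1.0000: CF_t = 16.000000, DF = 0.935317, PV = 14.965075
  t = 1.5000: CF_t = 16.000000, DF = 0.904562, PV = 14.472993
  t = 2.0000: CF_t = 16.000000, DF = 0.874818, PV = 13.997092
  t = 2.5000: CF_t = 16.000000, DF = 0.846052, PV = 13.536840
  t = 3.0000: CF_t = 16.000000, DF = 0.818233, PV = 13.091721
  t = 3.5000: CF_t = 16.000000, DF = 0.791327, PV = 12.661239
  t = 4.0000: CF_t = 16.000000, DF = 0.765307, PV = 12.244912
  t = 4.5000: CF_t = 16.000000, DF = 0.740142, PV = 11.842275
  t = 5.0000: CF_t = 16.000000, DF = 0.715805, PV = 11.452877
  t = 5.5000: CF_t = 16.000000, DF = 0.692268, PV = 11.076283
  t = 6.0000: CF_t = 16.000000, DF = 0.669505, PV = 10.712073
  t = 6.5000: CF_t = 16.000000, DF = 0.647490, PV = 10.359838
  t = 7.0000: CF_t = 16.000000, DF = 0.626199, PV = 10.019186
  t = 7.5000: CF_t = 16.000000, DF = 0.605608, PV = 9.689735
  t = 8.0000: CF_t = 16.000000, DF = 0.585695, PV = 9.371117
  t = 8.5000: CF_t = 16.000000, DF = 0.566436, PV = 9.062976
  t = 9.0000: CF_t = 16.000000, DF = 0.547810, PV = 8.764967
  t = 9.5000: CF_t = 16.000000, DF = 0.529797, PV = 8.476757
  t = 10.0000: CF_t = 1016.000000, DF = 0.512377, PV = 520.574550
Price P = sum_t PV_t = 741.846396

Answer: Price = 741.8464


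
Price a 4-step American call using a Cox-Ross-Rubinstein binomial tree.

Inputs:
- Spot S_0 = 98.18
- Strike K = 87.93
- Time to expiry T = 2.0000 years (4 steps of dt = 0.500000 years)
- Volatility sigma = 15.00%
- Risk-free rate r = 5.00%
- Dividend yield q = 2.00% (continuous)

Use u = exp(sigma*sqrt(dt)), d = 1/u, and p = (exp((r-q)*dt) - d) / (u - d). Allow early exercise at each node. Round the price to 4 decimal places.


Answer: Price = V(0,0) = 17.2752

Derivation:
dt = T/N = 0.500000
u = exp(sigma*sqrt(dt)) = 1.111895; d = 1/u = 0.899365
p = (exp((r-q)*dt) - d) / (u - d) = 0.544619
Discount per step: exp(-r*dt) = 0.975310
Stock lattice S(k, i) with i counting down-moves:
  k=0: S(0,0) = 98.1800
  k=1: S(1,0) = 109.1659; S(1,1) = 88.2997
  k=2: S(2,0) = 121.3810; S(2,1) = 98.1800; S(2,2) = 79.4137
  k=3: S(3,0) = 134.9630; S(3,1) = 109.1659; S(3,2) = 88.2997; S(3,3) = 71.4219
  k=4: S(4,0) = 150.0647; S(4,1) = 121.3810; S(4,2) = 98.1800; S(4,3) = 79.4137; S(4,4) = 64.2344
Terminal payoffs V(N, i) = max(S_T - K, 0):
  V(4,0) = 62.134709; V(4,1) = 33.451025; V(4,2) = 10.250000; V(4,3) = 0.000000; V(4,4) = 0.000000
Backward induction: V(k, i) = exp(-r*dt) * [p * V(k+1, i) + (1-p) * V(k+1, i+1)]; then take max(V_cont, immediate exercise) for American.
  V(3,0) = exp(-r*dt) * [p*62.134709 + (1-p)*33.451025] = 47.861084; exercise = 47.032988; V(3,0) = max -> 47.861084
  V(3,1) = exp(-r*dt) * [p*33.451025 + (1-p)*10.250000] = 22.320659; exercise = 21.235878; V(3,1) = max -> 22.320659
  V(3,2) = exp(-r*dt) * [p*10.250000 + (1-p)*0.000000] = 5.444512; exercise = 0.369682; V(3,2) = max -> 5.444512
  V(3,3) = exp(-r*dt) * [p*0.000000 + (1-p)*0.000000] = 0.000000; exercise = 0.000000; V(3,3) = max -> 0.000000
  V(2,0) = exp(-r*dt) * [p*47.861084 + (1-p)*22.320659] = 35.335916; exercise = 33.451025; V(2,0) = max -> 35.335916
  V(2,1) = exp(-r*dt) * [p*22.320659 + (1-p)*5.444512] = 14.274222; exercise = 10.250000; V(2,1) = max -> 14.274222
  V(2,2) = exp(-r*dt) * [p*5.444512 + (1-p)*0.000000] = 2.891972; exercise = 0.000000; V(2,2) = max -> 2.891972
  V(1,0) = exp(-r*dt) * [p*35.335916 + (1-p)*14.274222] = 25.109170; exercise = 21.235878; V(1,0) = max -> 25.109170
  V(1,1) = exp(-r*dt) * [p*14.274222 + (1-p)*2.891972] = 8.866500; exercise = 0.369682; V(1,1) = max -> 8.866500
  V(0,0) = exp(-r*dt) * [p*25.109170 + (1-p)*8.866500] = 17.275236; exercise = 10.250000; V(0,0) = max -> 17.275236


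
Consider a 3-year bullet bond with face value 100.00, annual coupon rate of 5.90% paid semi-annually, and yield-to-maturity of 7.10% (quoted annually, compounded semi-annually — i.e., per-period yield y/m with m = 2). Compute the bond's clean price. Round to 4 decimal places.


Coupon per period c = face * coupon_rate / m = 2.950000
Periods per year m = 2; per-period yield y/m = 0.035500
Number of cashflows N = 6
Cashflows (t years, CF_t, discount factor 1/(1+y/m)^(m*t), PV):
  t = 0.5000: CF_t = 2.950000, DF = 0.965717, PV = 2.848865
  t = 1.0000: CF_t = 2.950000, DF = 0.932609, PV = 2.751198
  t = 1.5000: CF_t = 2.950000, DF = 0.900637, PV = 2.656879
  t = 2.0000: CF_t = 2.950000, DF = 0.869760, PV = 2.565793
  t = 2.5000: CF_t = 2.950000, DF = 0.839942, PV = 2.477830
  t = 3.0000: CF_t = 102.950000, DF = 0.811147, PV = 83.507548
Price P = sum_t PV_t = 96.808112

Answer: Price = 96.8081


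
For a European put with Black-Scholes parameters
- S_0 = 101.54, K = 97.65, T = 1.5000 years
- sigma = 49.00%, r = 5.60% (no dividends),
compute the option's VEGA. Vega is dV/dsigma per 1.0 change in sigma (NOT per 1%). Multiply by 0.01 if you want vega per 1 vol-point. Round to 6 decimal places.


Answer: Vega = 43.670429

Derivation:
d1 = 0.5051250302; d2 = -0.0949999567
phi(d1) = 0.3511596972; exp(-qT) = 1.0000000000; exp(-rT) = 0.9194312561
Vega = S * exp(-qT) * phi(d1) * sqrt(T) = 101.5400 * 1.0000000000 * 0.3511596972 * 1.2247448714 = 43.670429


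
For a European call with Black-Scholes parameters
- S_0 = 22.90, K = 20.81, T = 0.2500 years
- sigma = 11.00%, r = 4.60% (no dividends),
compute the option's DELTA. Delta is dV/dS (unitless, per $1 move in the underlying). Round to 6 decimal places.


Answer: Delta = 0.975959

Derivation:
d1 = 1.9766503664; d2 = 1.9216503664
phi(d1) = 0.0565566850; exp(-qT) = 1.0000000000; exp(-rT) = 0.9885658722
N(d1) = 0.9759594176
Delta = exp(-qT) * N(d1) = 1.0000000000 * 0.9759594176 = 0.975959


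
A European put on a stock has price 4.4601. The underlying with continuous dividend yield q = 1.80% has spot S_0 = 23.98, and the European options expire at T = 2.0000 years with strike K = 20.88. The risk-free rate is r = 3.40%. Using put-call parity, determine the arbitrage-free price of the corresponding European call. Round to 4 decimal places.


Put-call parity: C - P = S_0 * exp(-qT) - K * exp(-rT).
S_0 * exp(-qT) = 23.9800 * 0.96464029 = 23.13207424
K * exp(-rT) = 20.8800 * 0.93426047 = 19.50735869
C = P + S*exp(-qT) - K*exp(-rT)
C = 4.4601 + 23.13207424 - 19.50735869 = 8.0848

Answer: Call price = 8.0848


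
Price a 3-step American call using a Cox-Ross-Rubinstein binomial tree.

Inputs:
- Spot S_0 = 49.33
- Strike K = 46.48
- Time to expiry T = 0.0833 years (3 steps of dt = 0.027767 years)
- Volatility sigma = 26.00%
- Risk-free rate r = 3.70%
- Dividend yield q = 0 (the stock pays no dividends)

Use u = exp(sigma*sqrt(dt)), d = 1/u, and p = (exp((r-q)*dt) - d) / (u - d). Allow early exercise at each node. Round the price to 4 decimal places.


dt = T/N = 0.027767
u = exp(sigma*sqrt(dt)) = 1.044277; d = 1/u = 0.957600
p = (exp((r-q)*dt) - d) / (u - d) = 0.501030
Discount per step: exp(-r*dt) = 0.998973
Stock lattice S(k, i) with i counting down-moves:
  k=0: S(0,0) = 49.3300
  k=1: S(1,0) = 51.5142; S(1,1) = 47.2384
  k=2: S(2,0) = 53.7951; S(2,1) = 49.3300; S(2,2) = 45.2355
  k=3: S(3,0) = 56.1769; S(3,1) = 51.5142; S(3,2) = 47.2384; S(3,3) = 43.3176
Terminal payoffs V(N, i) = max(S_T - K, 0):
  V(3,0) = 9.696943; V(3,1) = 5.034179; V(3,2) = 0.758430; V(3,3) = 0.000000
Backward induction: V(k, i) = exp(-r*dt) * [p * V(k+1, i) + (1-p) * V(k+1, i+1)]; then take max(V_cont, immediate exercise) for American.
  V(2,0) = exp(-r*dt) * [p*9.696943 + (1-p)*5.034179] = 7.362793; exercise = 7.315066; V(2,0) = max -> 7.362793
  V(2,1) = exp(-r*dt) * [p*5.034179 + (1-p)*0.758430] = 2.897727; exercise = 2.850000; V(2,1) = max -> 2.897727
  V(2,2) = exp(-r*dt) * [p*0.758430 + (1-p)*0.000000] = 0.379605; exercise = 0.000000; V(2,2) = max -> 0.379605
  V(1,0) = exp(-r*dt) * [p*7.362793 + (1-p)*2.897727] = 5.129584; exercise = 5.034179; V(1,0) = max -> 5.129584
  V(1,1) = exp(-r*dt) * [p*2.897727 + (1-p)*0.379605] = 1.639574; exercise = 0.758430; V(1,1) = max -> 1.639574
  V(0,0) = exp(-r*dt) * [p*5.129584 + (1-p)*1.639574] = 3.384693; exercise = 2.850000; V(0,0) = max -> 3.384693

Answer: Price = V(0,0) = 3.3847


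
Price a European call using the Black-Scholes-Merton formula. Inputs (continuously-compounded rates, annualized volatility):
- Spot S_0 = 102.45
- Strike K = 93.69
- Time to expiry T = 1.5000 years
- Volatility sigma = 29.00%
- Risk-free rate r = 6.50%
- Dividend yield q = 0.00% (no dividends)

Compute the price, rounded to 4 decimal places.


d1 = (ln(S/K) + (r - q + 0.5*sigma^2) * T) / (sigma * sqrt(T)) = 0.70375928
d2 = d1 - sigma * sqrt(T) = 0.34858327
exp(-rT) = 0.90710234; exp(-qT) = 1.00000000
C = S_0 * exp(-qT) * N(d1) - K * exp(-rT) * N(d2)
N(d1) = 0.75920865; N(d2) = 0.63629890
C = 102.4500 * 1.00000000 * 0.75920865 - 93.6900 * 0.90710234 * 0.63629890 = 23.7042

Answer: Price = 23.7042


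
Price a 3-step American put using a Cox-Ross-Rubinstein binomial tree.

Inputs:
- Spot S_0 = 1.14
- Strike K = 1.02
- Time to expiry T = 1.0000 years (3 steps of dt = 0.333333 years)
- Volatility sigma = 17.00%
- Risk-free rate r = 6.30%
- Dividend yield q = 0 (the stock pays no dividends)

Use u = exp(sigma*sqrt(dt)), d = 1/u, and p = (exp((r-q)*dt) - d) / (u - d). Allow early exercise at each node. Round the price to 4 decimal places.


Answer: Price = V(0,0) = 0.0138

Derivation:
dt = T/N = 0.333333
u = exp(sigma*sqrt(dt)) = 1.103128; d = 1/u = 0.906513
p = (exp((r-q)*dt) - d) / (u - d) = 0.583420
Discount per step: exp(-r*dt) = 0.979219
Stock lattice S(k, i) with i counting down-moves:
  k=0: S(0,0) = 1.1400
  k=1: S(1,0) = 1.2576; S(1,1) = 1.0334
  k=2: S(2,0) = 1.3873; S(2,1) = 1.1400; S(2,2) = 0.9368
  k=3: S(3,0) = 1.5303; S(3,1) = 1.2576; S(3,2) = 1.0334; S(3,3) = 0.8492
Terminal payoffs V(N, i) = max(K - S_T, 0):
  V(3,0) = 0.000000; V(3,1) = 0.000000; V(3,2) = 0.000000; V(3,3) = 0.170766
Backward induction: V(k, i) = exp(-r*dt) * [p * V(k+1, i) + (1-p) * V(k+1, i+1)]; then take max(V_cont, immediate exercise) for American.
  V(2,0) = exp(-r*dt) * [p*0.000000 + (1-p)*0.000000] = 0.000000; exercise = 0.000000; V(2,0) = max -> 0.000000
  V(2,1) = exp(-r*dt) * [p*0.000000 + (1-p)*0.000000] = 0.000000; exercise = 0.000000; V(2,1) = max -> 0.000000
  V(2,2) = exp(-r*dt) * [p*0.000000 + (1-p)*0.170766] = 0.069659; exercise = 0.083186; V(2,2) = max -> 0.083186
  V(1,0) = exp(-r*dt) * [p*0.000000 + (1-p)*0.000000] = 0.000000; exercise = 0.000000; V(1,0) = max -> 0.000000
  V(1,1) = exp(-r*dt) * [p*0.000000 + (1-p)*0.083186] = 0.033934; exercise = 0.000000; V(1,1) = max -> 0.033934
  V(0,0) = exp(-r*dt) * [p*0.000000 + (1-p)*0.033934] = 0.013842; exercise = 0.000000; V(0,0) = max -> 0.013842


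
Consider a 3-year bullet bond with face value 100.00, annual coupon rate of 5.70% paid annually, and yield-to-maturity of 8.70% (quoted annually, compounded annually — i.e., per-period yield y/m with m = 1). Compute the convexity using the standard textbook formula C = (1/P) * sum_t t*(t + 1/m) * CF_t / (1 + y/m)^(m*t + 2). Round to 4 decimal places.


Coupon per period c = face * coupon_rate / m = 5.700000
Periods per year m = 1; per-period yield y/m = 0.087000
Number of cashflows N = 3
Cashflows (t years, CF_t, discount factor 1/(1+y/m)^(m*t), PV):
  t = 1.0000: CF_t = 5.700000, DF = 0.919963, PV = 5.243790
  t = 2.0000: CF_t = 5.700000, DF = 0.846332, PV = 4.824094
  t = 3.0000: CF_t = 105.700000, DF = 0.778595, PV = 82.297446
Price P = sum_t PV_t = 92.365330
Convexity numerator sum_t t*(t + 1/m) * CF_t / (1+y/m)^(m*t + 2):
  t = 1.0000: term = 8.875978
  t = 2.0000: term = 24.496720
  t = 3.0000: term = 835.811828
Convexity = (1/P) * sum = 869.184526 / 92.365330 = 9.410290

Answer: Convexity = 9.4103


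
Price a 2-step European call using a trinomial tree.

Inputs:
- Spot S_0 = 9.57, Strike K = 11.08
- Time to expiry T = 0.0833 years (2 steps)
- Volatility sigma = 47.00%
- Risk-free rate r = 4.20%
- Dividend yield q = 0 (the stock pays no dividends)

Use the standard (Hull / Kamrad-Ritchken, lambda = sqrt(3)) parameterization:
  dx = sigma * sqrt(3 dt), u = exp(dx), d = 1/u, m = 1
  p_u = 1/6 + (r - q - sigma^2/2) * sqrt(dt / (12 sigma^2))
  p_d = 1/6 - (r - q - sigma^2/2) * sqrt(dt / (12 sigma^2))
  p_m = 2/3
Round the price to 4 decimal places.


Answer: Price = V(0,0) = 0.1025

Derivation:
dt = T/N = 0.041650; dx = sigma*sqrt(3*dt) = 0.166137
u = exp(dx) = 1.180735; d = 1/u = 0.846930
p_u = 0.158087, p_m = 0.666667, p_d = 0.175247
Discount per step: exp(-r*dt) = 0.998252
Stock lattice S(k, j) with j the centered position index:
  k=0: S(0,+0) = 9.5700
  k=1: S(1,-1) = 8.1051; S(1,+0) = 9.5700; S(1,+1) = 11.2996
  k=2: S(2,-2) = 6.8645; S(2,-1) = 8.1051; S(2,+0) = 9.5700; S(2,+1) = 11.2996; S(2,+2) = 13.3419
Terminal payoffs V(N, j) = max(S_T - K, 0):
  V(2,-2) = 0.000000; V(2,-1) = 0.000000; V(2,+0) = 0.000000; V(2,+1) = 0.219631; V(2,+2) = 2.261866
Backward induction: V(k, j) = exp(-r*dt) * [p_u * V(k+1, j+1) + p_m * V(k+1, j) + p_d * V(k+1, j-1)]
  V(1,-1) = exp(-r*dt) * [p_u*0.000000 + p_m*0.000000 + p_d*0.000000] = 0.000000
  V(1,+0) = exp(-r*dt) * [p_u*0.219631 + p_m*0.000000 + p_d*0.000000] = 0.034660
  V(1,+1) = exp(-r*dt) * [p_u*2.261866 + p_m*0.219631 + p_d*0.000000] = 0.503110
  V(0,+0) = exp(-r*dt) * [p_u*0.503110 + p_m*0.034660 + p_d*0.000000] = 0.102462


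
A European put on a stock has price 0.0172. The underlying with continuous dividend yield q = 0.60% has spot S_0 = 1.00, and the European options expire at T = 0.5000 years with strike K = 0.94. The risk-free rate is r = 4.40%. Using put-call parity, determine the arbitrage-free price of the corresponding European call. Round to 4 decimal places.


Put-call parity: C - P = S_0 * exp(-qT) - K * exp(-rT).
S_0 * exp(-qT) = 1.0000 * 0.99700450 = 0.99700450
K * exp(-rT) = 0.9400 * 0.97824024 = 0.91954582
C = P + S*exp(-qT) - K*exp(-rT)
C = 0.0172 + 0.99700450 - 0.91954582 = 0.0947

Answer: Call price = 0.0947


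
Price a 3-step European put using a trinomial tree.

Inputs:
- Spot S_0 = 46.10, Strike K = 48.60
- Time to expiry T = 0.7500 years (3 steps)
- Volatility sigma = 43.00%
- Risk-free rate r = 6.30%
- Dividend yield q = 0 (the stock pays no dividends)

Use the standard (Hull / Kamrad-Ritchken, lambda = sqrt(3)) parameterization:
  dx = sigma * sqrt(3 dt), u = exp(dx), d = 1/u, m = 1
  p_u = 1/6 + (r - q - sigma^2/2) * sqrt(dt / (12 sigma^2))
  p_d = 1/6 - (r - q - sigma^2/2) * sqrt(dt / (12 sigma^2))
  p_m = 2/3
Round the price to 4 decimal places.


dt = T/N = 0.250000; dx = sigma*sqrt(3*dt) = 0.372391
u = exp(dx) = 1.451200; d = 1/u = 0.689085
p_u = 0.156781, p_m = 0.666667, p_d = 0.176552
Discount per step: exp(-r*dt) = 0.984373
Stock lattice S(k, j) with j the centered position index:
  k=0: S(0,+0) = 46.1000
  k=1: S(1,-1) = 31.7668; S(1,+0) = 46.1000; S(1,+1) = 66.9003
  k=2: S(2,-2) = 21.8900; S(2,-1) = 31.7668; S(2,+0) = 46.1000; S(2,+1) = 66.9003; S(2,+2) = 97.0858
  k=3: S(3,-3) = 15.0841; S(3,-2) = 21.8900; S(3,-1) = 31.7668; S(3,+0) = 46.1000; S(3,+1) = 66.9003; S(3,+2) = 97.0858; S(3,+3) = 140.8909
Terminal payoffs V(N, j) = max(K - S_T, 0):
  V(3,-3) = 33.515916; V(3,-2) = 26.709974; V(3,-1) = 16.833190; V(3,+0) = 2.500000; V(3,+1) = 0.000000; V(3,+2) = 0.000000; V(3,+3) = 0.000000
Backward induction: V(k, j) = exp(-r*dt) * [p_u * V(k+1, j+1) + p_m * V(k+1, j) + p_d * V(k+1, j-1)]
  V(2,-2) = exp(-r*dt) * [p_u*16.833190 + p_m*26.709974 + p_d*33.515916] = 25.951117
  V(2,-1) = exp(-r*dt) * [p_u*2.500000 + p_m*16.833190 + p_d*26.709974] = 16.074603
  V(2,+0) = exp(-r*dt) * [p_u*0.000000 + p_m*2.500000 + p_d*16.833190] = 4.566116
  V(2,+1) = exp(-r*dt) * [p_u*0.000000 + p_m*0.000000 + p_d*2.500000] = 0.434483
  V(2,+2) = exp(-r*dt) * [p_u*0.000000 + p_m*0.000000 + p_d*0.000000] = 0.000000
  V(1,-1) = exp(-r*dt) * [p_u*4.566116 + p_m*16.074603 + p_d*25.951117] = 15.763763
  V(1,+0) = exp(-r*dt) * [p_u*0.434483 + p_m*4.566116 + p_d*16.074603] = 5.857220
  V(1,+1) = exp(-r*dt) * [p_u*0.000000 + p_m*0.434483 + p_d*4.566116] = 1.078689
  V(0,+0) = exp(-r*dt) * [p_u*1.078689 + p_m*5.857220 + p_d*15.763763] = 6.749904

Answer: Price = V(0,0) = 6.7499


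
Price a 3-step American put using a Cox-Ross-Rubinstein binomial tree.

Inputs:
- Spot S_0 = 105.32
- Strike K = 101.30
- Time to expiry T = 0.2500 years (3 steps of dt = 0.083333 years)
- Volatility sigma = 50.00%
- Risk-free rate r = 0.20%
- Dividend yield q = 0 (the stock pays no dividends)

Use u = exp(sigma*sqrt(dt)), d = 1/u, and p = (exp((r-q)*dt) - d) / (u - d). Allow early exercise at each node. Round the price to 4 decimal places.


Answer: Price = V(0,0) = 9.1152

Derivation:
dt = T/N = 0.083333
u = exp(sigma*sqrt(dt)) = 1.155274; d = 1/u = 0.865596
p = (exp((r-q)*dt) - d) / (u - d) = 0.464554
Discount per step: exp(-r*dt) = 0.999833
Stock lattice S(k, i) with i counting down-moves:
  k=0: S(0,0) = 105.3200
  k=1: S(1,0) = 121.6735; S(1,1) = 91.1645
  k=2: S(2,0) = 140.5662; S(2,1) = 105.3200; S(2,2) = 78.9116
  k=3: S(3,0) = 162.3925; S(3,1) = 121.6735; S(3,2) = 91.1645; S(3,3) = 68.3055
Terminal payoffs V(N, i) = max(K - S_T, 0):
  V(3,0) = 0.000000; V(3,1) = 0.000000; V(3,2) = 10.135482; V(3,3) = 32.994477
Backward induction: V(k, i) = exp(-r*dt) * [p * V(k+1, i) + (1-p) * V(k+1, i+1)]; then take max(V_cont, immediate exercise) for American.
  V(2,0) = exp(-r*dt) * [p*0.000000 + (1-p)*0.000000] = 0.000000; exercise = 0.000000; V(2,0) = max -> 0.000000
  V(2,1) = exp(-r*dt) * [p*0.000000 + (1-p)*10.135482] = 5.426104; exercise = 0.000000; V(2,1) = max -> 5.426104
  V(2,2) = exp(-r*dt) * [p*10.135482 + (1-p)*32.994477] = 22.371521; exercise = 22.388403; V(2,2) = max -> 22.388403
  V(1,0) = exp(-r*dt) * [p*0.000000 + (1-p)*5.426104] = 2.904904; exercise = 0.000000; V(1,0) = max -> 2.904904
  V(1,1) = exp(-r*dt) * [p*5.426104 + (1-p)*22.388403] = 14.506089; exercise = 10.135482; V(1,1) = max -> 14.506089
  V(0,0) = exp(-r*dt) * [p*2.904904 + (1-p)*14.506089] = 9.115198; exercise = 0.000000; V(0,0) = max -> 9.115198
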